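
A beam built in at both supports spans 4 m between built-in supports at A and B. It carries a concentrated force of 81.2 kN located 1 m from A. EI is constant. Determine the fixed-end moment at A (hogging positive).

M_A = 45.67 kN·m

Take the two fixed-end moments M_A, M_B as redundants; the released structure is the simple span AB.
On the primary (simply-supported) span, the end slopes from the loading are:
  at A: point load 81.2 at a = 1: Pab(L + b)/(6LEI) = 71.05/EI
  at B: point load 81.2 at a = 1: Pab(L + a)/(6LEI) = 50.75/EI
  θ_A0 = 71.05/EI,  θ_B0 = 50.75/EI
Flexibility coefficients: a unit moment at one end gives L/(3EI) there and L/(6EI) at the far end, so f₁₁ = f₂₂ = 1.333/EI and f₁₂ = f₂₁ = 0.6667/EI.
Compatibility — zero rotation at each built-in end:
  1.333 M_A + 0.6667 M_B = 71.05
  0.6667 M_A + 1.333 M_B = 50.75
Solving the pair gives M_A = 45.67 kN·m and M_B = 15.22 kN·m (hogging).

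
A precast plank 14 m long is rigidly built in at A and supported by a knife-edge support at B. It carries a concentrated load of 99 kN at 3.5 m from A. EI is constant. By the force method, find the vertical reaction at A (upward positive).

Take the reaction at B as the redundant and release it; the primary structure is a cantilever fixed at A.
Deflection at B on the released cantilever, summing each load's contribution:
  point load 99 at a = 3.5: Pa²(3L − a)/(6EI) = 7782/EI
Flexibility coefficient — unit upward force at B: δ_{BB} = L³/(3EI) = 914.7/EI.
The prop prevents deflection at B: R_B = δ_0/δ_{BB} = 7782/914.7 = 8.508 kN.
Vertical equilibrium: R_A = ΣP − R_B = 99 − 8.508 = 90.49 kN.

R_A = 90.49 kN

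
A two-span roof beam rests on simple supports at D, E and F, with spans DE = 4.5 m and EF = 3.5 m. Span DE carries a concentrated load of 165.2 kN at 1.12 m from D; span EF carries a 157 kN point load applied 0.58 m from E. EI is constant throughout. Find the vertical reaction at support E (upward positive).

R_E = 212.4 kN

Insert a hinge at E; M_E is the redundant, and each span becomes simply supported.
Rotations at E on the released spans (each span's end-slope, ×1/EI):
  span DE: point load 165.2 at a = 1.12: Pab(L + a)/(6LEI) = 130.2/EI
  span EF: point load 157 at a = 0.58: Pab(L + b)/(6LEI) = 81.29/EI
  relative rotation θ_0 = (130.2 + 81.29)/EI = 211.5/EI
A unit hogging moment at E produces rotation L₁/(3EI) + L₂/(3EI) = 2.667/EI.
Slope continuity at E: θ_0 = M_E·2.667/EI, so M_E = 211.5/2.667 = 79.3 kN·m (hogging).
Span DE, ΣM about D with M_E applied at E: R_E^{DE}·4.5 = 185 + 79.3, so R_E^{DE} = 58.74 kN and R_D = 165.2 − 58.74 = 106.5 kN.
Span EF, ΣM about F: R_E^{EF}·3.5 = 458.4 + 79.3, so R_E^{EF} = 153.6 kN and R_F = 157 − 153.6 = 3.361 kN.
R_E = 58.74 + 153.6 = 212.4 kN.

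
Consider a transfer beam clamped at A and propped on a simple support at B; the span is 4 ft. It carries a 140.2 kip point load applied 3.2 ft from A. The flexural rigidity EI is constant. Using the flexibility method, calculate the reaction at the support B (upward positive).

Choose R_B as the redundant. The primary structure is the cantilever fixed at A.
Downward deflection at the released point B due to the loads:
  point load 140.2 at a = 3.2: Pa²(3L − a)/(6EI) = 2106/EI
Flexibility coefficient — unit upward force at B: δ_{BB} = L³/(3EI) = 21.33/EI.
The prop prevents deflection at B: R_B = δ_0/δ_{BB} = 2106/21.33 = 98.7 kip.

R_B = 98.7 kip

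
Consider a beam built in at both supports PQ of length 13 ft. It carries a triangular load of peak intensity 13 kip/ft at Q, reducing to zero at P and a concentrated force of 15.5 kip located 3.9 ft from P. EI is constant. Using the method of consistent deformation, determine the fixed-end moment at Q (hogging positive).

M_Q = 122.5 kip·ft

Release both end moments; the primary structure is a simply-supported span PQ with redundants M_P and M_Q.
Simple-span end rotations at P and Q under the given loads:
  at P: triangular load, peak 13: 7w₀L³/(360EI) = 555.4/EI
  at Q: triangular load, peak 13: w₀L³/(45EI) = 634.7/EI
  at P: point load 15.5 at a = 3.9: Pab(L + b)/(6LEI) = 155.9/EI
  at Q: point load 15.5 at a = 3.9: Pab(L + a)/(6LEI) = 119.2/EI
  θ_P0 = 711.2/EI,  θ_Q0 = 753.9/EI
Flexibility coefficients: a unit moment at one end gives L/(3EI) there and L/(6EI) at the far end, so f₁₁ = f₂₂ = 4.333/EI and f₁₂ = f₂₁ = 2.167/EI.
Compatibility — zero rotation at each built-in end:
  4.333 M_P + 2.167 M_Q = 711.2
  2.167 M_P + 4.333 M_Q = 753.9
Solving the pair gives M_P = 102.9 kip·ft and M_Q = 122.5 kip·ft (hogging).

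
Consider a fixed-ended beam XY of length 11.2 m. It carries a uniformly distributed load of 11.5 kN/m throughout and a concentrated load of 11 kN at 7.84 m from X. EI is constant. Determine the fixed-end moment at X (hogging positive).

M_X = 128 kN·m

Take the two fixed-end moments M_X, M_Y as redundants; the released structure is the simple span XY.
Simple-span end rotations at X and Y under the given loads:
  at X: UDL 11.5: wL³/(24EI) = 673.2/EI
  at Y: UDL 11.5: wL³/(24EI) = 673.2/EI
  at X: point load 11 at a = 7.84: Pab(L + b)/(6LEI) = 62.78/EI
  at Y: point load 11 at a = 7.84: Pab(L + a)/(6LEI) = 82.1/EI
  θ_X0 = 736/EI,  θ_Y0 = 755.3/EI
Flexibility coefficients: a unit moment at one end gives L/(3EI) there and L/(6EI) at the far end, so f₁₁ = f₂₂ = 3.733/EI and f₁₂ = f₂₁ = 1.867/EI.
Compatibility — zero rotation at each built-in end:
  3.733 M_X + 1.867 M_Y = 736
  1.867 M_X + 3.733 M_Y = 755.3
Solving the pair gives M_X = 128 kN·m and M_Y = 138.3 kN·m (hogging).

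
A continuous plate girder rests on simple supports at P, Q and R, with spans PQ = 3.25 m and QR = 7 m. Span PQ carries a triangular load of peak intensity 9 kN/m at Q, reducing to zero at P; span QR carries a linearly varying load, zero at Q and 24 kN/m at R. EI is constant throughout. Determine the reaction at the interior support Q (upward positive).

Take M_Q as the redundant. Released structure: two simple spans PQ and QR with a hinge at Q.
Rotations at Q on the released spans (each span's end-slope, ×1/EI):
  span PQ: triangular load, peak 9: w₀L³/(45EI) = 6.866/EI
  span QR: triangular load, peak 24: 7w₀L³/(360EI) = 160.1/EI
  relative rotation θ_0 = (6.866 + 160.1)/EI = 166.9/EI
A unit hogging moment at Q produces rotation L₁/(3EI) + L₂/(3EI) = 3.417/EI.
Slope continuity at Q: θ_0 = M_Q·3.417/EI, so M_Q = 166.9/3.417 = 48.86 kN·m (hogging).
Span PQ, ΣM about P with M_Q applied at Q: R_Q^{PQ}·3.25 = 31.69 + 48.86, so R_Q^{PQ} = 24.78 kN and R_P = 14.62 − 24.78 = -10.16 kN.
Span QR, ΣM about R: R_Q^{QR}·7 = 196 + 48.86, so R_Q^{QR} = 34.98 kN and R_R = 84 − 34.98 = 49.02 kN.
R_Q = 24.78 + 34.98 = 59.76 kN.

R_Q = 59.76 kN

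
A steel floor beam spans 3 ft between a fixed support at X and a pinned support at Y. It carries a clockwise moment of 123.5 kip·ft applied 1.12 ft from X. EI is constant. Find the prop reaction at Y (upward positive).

R_Y = 37.5 kip

Choose R_Y as the redundant. The primary structure is the cantilever fixed at X.
Primary-structure tip deflection at Y by superposition:
  clockwise couple 123.5 at a = 1.12: M₀a(2L − a)/(2EI) = 337.5/EI
Tip deflection under a unit load at Y: L³/(3EI) = 9/EI.
Compatibility at Y: δ_0 − R_Y·δ_{YY} = 0, so R_Y = 337.5/9 = 37.5 kip.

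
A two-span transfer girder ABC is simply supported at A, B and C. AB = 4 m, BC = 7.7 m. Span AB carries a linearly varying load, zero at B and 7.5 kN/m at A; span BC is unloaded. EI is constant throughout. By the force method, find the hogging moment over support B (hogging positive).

M_B = 2.393 kN·m

Take M_B as the redundant. Released structure: two simple spans AB and BC with a hinge at B.
Discontinuity in slope at B on the released structure — sum the simple-span end rotations:
  span AB: triangular load, peak 7.5: 7w₀L³/(360EI) = 9.333/EI
  relative rotation θ_0 = (9.333 + 0)/EI = 9.333/EI
A unit hogging moment at B produces rotation L₁/(3EI) + L₂/(3EI) = 3.9/EI.
Slope continuity at B: θ_0 = M_B·3.9/EI, so M_B = 9.333/3.9 = 2.393 kN·m (hogging).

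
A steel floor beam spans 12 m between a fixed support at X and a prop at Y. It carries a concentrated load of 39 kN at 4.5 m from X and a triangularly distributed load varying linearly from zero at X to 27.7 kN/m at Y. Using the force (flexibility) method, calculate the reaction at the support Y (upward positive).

R_Y = 98.61 kN

Choose R_Y as the redundant. The primary structure is the cantilever fixed at X.
Deflection at Y on the released cantilever, summing each load's contribution:
  point load 39 at a = 4.5: Pa²(3L − a)/(6EI) = 4146/EI
  triangular load, peak 27.7 at the free end: 11w₀L⁴/(120EI) = 52652/EI
  δ_0 = 56798/EI
Tip deflection under a unit load at Y: L³/(3EI) = 576/EI.
Compatibility at Y: δ_0 − R_Y·δ_{YY} = 0, so R_Y = 56798/576 = 98.61 kN.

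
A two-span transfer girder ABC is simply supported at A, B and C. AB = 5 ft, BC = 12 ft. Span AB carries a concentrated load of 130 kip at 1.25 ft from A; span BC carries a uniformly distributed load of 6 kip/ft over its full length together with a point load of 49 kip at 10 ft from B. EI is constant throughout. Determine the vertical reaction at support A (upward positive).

Take M_B as the redundant. Released structure: two simple spans AB and BC with a hinge at B.
Discontinuity in slope at B on the released structure — sum the simple-span end rotations:
  span AB: point load 130 at a = 1.25: Pab(L + a)/(6LEI) = 127/EI
  span BC: UDL 6: wL³/(24EI) = 432/EI
  span BC: point load 49 at a = 10: Pab(L + b)/(6LEI) = 190.6/EI
  relative rotation θ_0 = (127 + 622.6)/EI = 749.5/EI
A unit hogging moment at B produces rotation L₁/(3EI) + L₂/(3EI) = 5.667/EI.
Compatibility: M_B·(L₁+L₂)/(3EI) = θ_0, giving M_B = 132.3 kip·ft (hogging).
Span AB, ΣM about A with M_B applied at B: R_B^{AB}·5 = 162.5 + 132.3, so R_B^{AB} = 58.95 kip and R_A = 130 − 58.95 = 71.05 kip.

R_A = 71.05 kip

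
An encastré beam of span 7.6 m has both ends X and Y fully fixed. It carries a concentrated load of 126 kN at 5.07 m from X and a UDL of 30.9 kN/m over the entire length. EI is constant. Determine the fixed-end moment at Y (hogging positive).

M_Y = 290.6 kN·m

Release both end moments; the primary structure is a simply-supported span XY with redundants M_X and M_Y.
End rotations of the released simple span under the applied load (×1/EI):
  at X: point load 126 at a = 5.07: Pab(L + b)/(6LEI) = 359/EI
  at Y: point load 126 at a = 5.07: Pab(L + a)/(6LEI) = 449.1/EI
  at X: UDL 30.9: wL³/(24EI) = 565.2/EI
  at Y: UDL 30.9: wL³/(24EI) = 565.2/EI
  θ_X0 = 924.2/EI,  θ_Y0 = 1014/EI
Flexibility coefficients: a unit moment at one end gives L/(3EI) there and L/(6EI) at the far end, so f₁₁ = f₂₂ = 2.533/EI and f₁₂ = f₂₁ = 1.267/EI.
Compatibility — zero rotation at each built-in end:
  2.533 M_X + 1.267 M_Y = 924.2
  1.267 M_X + 2.533 M_Y = 1014
Solving the pair gives M_X = 219.5 kN·m and M_Y = 290.6 kN·m (hogging).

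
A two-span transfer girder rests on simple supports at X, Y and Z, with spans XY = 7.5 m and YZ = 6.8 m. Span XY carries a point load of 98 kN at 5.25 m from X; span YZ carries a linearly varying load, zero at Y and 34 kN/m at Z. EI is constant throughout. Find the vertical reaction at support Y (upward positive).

Insert a hinge at Y; M_Y is the redundant, and each span becomes simply supported.
Rotations at Y on the released spans (each span's end-slope, ×1/EI):
  span XY: point load 98 at a = 5.25: Pab(L + a)/(6LEI) = 328/EI
  span YZ: triangular load, peak 34: 7w₀L³/(360EI) = 207.9/EI
  relative rotation θ_0 = (328 + 207.9)/EI = 535.9/EI
A unit hogging moment at Y produces rotation L₁/(3EI) + L₂/(3EI) = 4.767/EI.
Compatibility: M_Y·(L₁+L₂)/(3EI) = θ_0, giving M_Y = 112.4 kN·m (hogging).
Span XY, ΣM about X with M_Y applied at Y: R_Y^{XY}·7.5 = 514.5 + 112.4, so R_Y^{XY} = 83.59 kN and R_X = 98 − 83.59 = 14.41 kN.
Span YZ, ΣM about Z: R_Y^{YZ}·6.8 = 262 + 112.4, so R_Y^{YZ} = 55.07 kN and R_Z = 115.6 − 55.07 = 60.53 kN.
R_Y = 83.59 + 55.07 = 138.7 kN.

R_Y = 138.7 kN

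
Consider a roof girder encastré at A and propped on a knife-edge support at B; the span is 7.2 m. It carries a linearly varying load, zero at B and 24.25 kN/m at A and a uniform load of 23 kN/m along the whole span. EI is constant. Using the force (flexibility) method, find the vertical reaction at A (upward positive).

R_A = 173.3 kN

Take the reaction at B as the redundant and release it; the primary structure is a cantilever fixed at A.
Deflection at B on the released cantilever, summing each load's contribution:
  triangular load, peak 24.25 at the fixed end: w₀L⁴/(30EI) = 2172/EI
  UDL 23: wL⁴/(8EI) = 7726/EI
  δ_0 = 9899/EI
Tip deflection under a unit load at B: L³/(3EI) = 124.4/EI.
The prop prevents deflection at B: R_B = δ_0/δ_{BB} = 9899/124.4 = 79.56 kN.
Vertical equilibrium: R_A = ΣP − R_B = 252.9 − 79.56 = 173.3 kN.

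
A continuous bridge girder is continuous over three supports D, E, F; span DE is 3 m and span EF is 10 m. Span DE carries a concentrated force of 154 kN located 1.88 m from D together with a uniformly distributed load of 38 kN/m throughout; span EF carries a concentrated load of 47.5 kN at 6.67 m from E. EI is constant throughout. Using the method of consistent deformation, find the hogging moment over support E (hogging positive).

M_E = 84.24 kN·m

Take M_E as the redundant. Released structure: two simple spans DE and EF with a hinge at E.
Discontinuity in slope at E on the released structure — sum the simple-span end rotations:
  span DE: point load 154 at a = 1.88: Pab(L + a)/(6LEI) = 87.91/EI
  span DE: UDL 38: wL³/(24EI) = 42.75/EI
  span EF: point load 47.5 at a = 6.67: Pab(L + b)/(6LEI) = 234.4/EI
  relative rotation θ_0 = (130.7 + 234.4)/EI = 365.1/EI
A unit hogging moment at E produces rotation L₁/(3EI) + L₂/(3EI) = 4.333/EI.
Compatibility: M_E·(L₁+L₂)/(3EI) = θ_0, giving M_E = 84.24 kN·m (hogging).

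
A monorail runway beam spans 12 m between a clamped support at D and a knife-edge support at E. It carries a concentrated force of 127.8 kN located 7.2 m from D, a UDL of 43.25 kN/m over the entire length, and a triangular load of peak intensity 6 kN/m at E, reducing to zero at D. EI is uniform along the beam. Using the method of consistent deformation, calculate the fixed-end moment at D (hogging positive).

Choose R_E as the redundant. The primary structure is the cantilever fixed at D.
Downward deflection at the released point E due to the loads:
  point load 127.8 at a = 7.2: Pa²(3L − a)/(6EI) = 31801/EI
  UDL 43.25: wL⁴/(8EI) = 112104/EI
  triangular load, peak 6 at the free end: 11w₀L⁴/(120EI) = 11405/EI
  δ_0 = 155310/EI
Flexibility coefficient — unit upward force at E: δ_{EE} = L³/(3EI) = 576/EI.
Compatibility at E: δ_0 − R_E·δ_{EE} = 0, so R_E = 155310/576 = 269.6 kN.
Moment equilibrium about D: M_D = Σ(load moments about D) − R_E·L = 4322 − 269.6×12 = 1087 kN·m.

M_D = 1087 kN·m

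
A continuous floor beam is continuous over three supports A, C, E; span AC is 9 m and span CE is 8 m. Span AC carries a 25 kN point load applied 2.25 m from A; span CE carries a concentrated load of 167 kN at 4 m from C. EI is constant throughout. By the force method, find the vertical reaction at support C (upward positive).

Release continuity at C by inserting a hinge; the redundant is the internal moment M_C. The primary structure is two simply-supported spans AC and CE.
Rotations at C on the released spans (each span's end-slope, ×1/EI):
  span AC: point load 25 at a = 2.25: Pab(L + a)/(6LEI) = 79.1/EI
  span CE: point load 167 at a = 4: Pab(L + b)/(6LEI) = 668/EI
  relative rotation θ_0 = (79.1 + 668)/EI = 747.1/EI
A unit hogging moment at C produces rotation L₁/(3EI) + L₂/(3EI) = 5.667/EI.
Compatibility: M_C·(L₁+L₂)/(3EI) = θ_0, giving M_C = 131.8 kN·m (hogging).
Span AC, ΣM about A with M_C applied at C: R_C^{AC}·9 = 56.25 + 131.8, so R_C^{AC} = 20.9 kN and R_A = 25 − 20.9 = 4.101 kN.
Span CE, ΣM about E: R_C^{CE}·8 = 668 + 131.8, so R_C^{CE} = 99.98 kN and R_E = 167 − 99.98 = 67.02 kN.
R_C = 20.9 + 99.98 = 120.9 kN.

R_C = 120.9 kN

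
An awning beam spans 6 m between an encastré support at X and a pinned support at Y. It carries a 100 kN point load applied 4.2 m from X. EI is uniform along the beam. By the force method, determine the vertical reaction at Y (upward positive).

Choose R_Y as the redundant. The primary structure is the cantilever fixed at X.
Deflection at Y on the released cantilever, summing each load's contribution:
  point load 100 at a = 4.2: Pa²(3L − a)/(6EI) = 4057/EI
Tip deflection under a unit load at Y: L³/(3EI) = 72/EI.
Compatibility at Y: δ_0 − R_Y·δ_{YY} = 0, so R_Y = 4057/72 = 56.35 kN.

R_Y = 56.35 kN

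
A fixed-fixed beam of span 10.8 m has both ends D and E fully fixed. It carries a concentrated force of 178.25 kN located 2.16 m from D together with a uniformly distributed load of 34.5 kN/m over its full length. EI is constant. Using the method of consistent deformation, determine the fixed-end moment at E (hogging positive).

M_E = 396.9 kN·m

Release both end moments; the primary structure is a simply-supported span DE with redundants M_D and M_E.
On the primary (simply-supported) span, the end slopes from the loading are:
  at D: point load 178.25 at a = 2.16: Pab(L + b)/(6LEI) = 998/EI
  at E: point load 178.25 at a = 2.16: Pab(L + a)/(6LEI) = 665.3/EI
  at D: UDL 34.5: wL³/(24EI) = 1811/EI
  at E: UDL 34.5: wL³/(24EI) = 1811/EI
  θ_D0 = 2809/EI,  θ_E0 = 2476/EI
Flexibility coefficients: a unit moment at one end gives L/(3EI) there and L/(6EI) at the far end, so f₁₁ = f₂₂ = 3.6/EI and f₁₂ = f₂₁ = 1.8/EI.
Compatibility — zero rotation at each built-in end:
  3.6 M_D + 1.8 M_E = 2809
  1.8 M_D + 3.6 M_E = 2476
Solving the pair gives M_D = 581.8 kN·m and M_E = 396.9 kN·m (hogging).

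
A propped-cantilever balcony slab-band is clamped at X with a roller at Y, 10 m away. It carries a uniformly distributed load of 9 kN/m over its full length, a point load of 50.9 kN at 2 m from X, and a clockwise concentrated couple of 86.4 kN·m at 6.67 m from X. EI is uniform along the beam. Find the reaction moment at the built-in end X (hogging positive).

Release the roller at Y. Primary structure: cantilever fixed at X.
Downward deflection at the released point Y due to the loads:
  UDL 9: wL⁴/(8EI) = 11250/EI
  point load 50.9 at a = 2: Pa²(3L − a)/(6EI) = 950.1/EI
  clockwise couple 86.4 at a = 6.67: M₀a(2L − a)/(2EI) = 3841/EI
  δ_0 = 16041/EI
Flexibility coefficient — unit upward force at Y: δ_{YY} = L³/(3EI) = 333.3/EI.
The prop prevents deflection at Y: R_Y = δ_0/δ_{YY} = 16041/333.3 = 48.12 kN.
Moment equilibrium about X: M_X = Σ(load moments about X) − R_Y·L = 638.2 − 48.12×10 = 157 kN·m.

M_X = 157 kN·m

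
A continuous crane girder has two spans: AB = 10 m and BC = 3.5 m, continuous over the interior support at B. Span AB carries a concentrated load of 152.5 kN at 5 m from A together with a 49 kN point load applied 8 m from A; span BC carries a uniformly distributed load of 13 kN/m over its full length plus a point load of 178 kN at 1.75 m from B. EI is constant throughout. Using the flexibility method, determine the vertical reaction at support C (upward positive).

Take M_B as the redundant. Released structure: two simple spans AB and BC with a hinge at B.
End slopes at the hinge B, treating each span as simply supported:
  span AB: point load 152.5 at a = 5: Pab(L + a)/(6LEI) = 953.1/EI
  span AB: point load 49 at a = 8: Pab(L + a)/(6LEI) = 235.2/EI
  span BC: UDL 13: wL³/(24EI) = 23.22/EI
  span BC: point load 178 at a = 1.75: Pab(L + b)/(6LEI) = 136.3/EI
  relative rotation θ_0 = (1188 + 159.5)/EI = 1348/EI
A unit hogging moment at B produces rotation L₁/(3EI) + L₂/(3EI) = 4.5/EI.
Compatibility: M_B·(L₁+L₂)/(3EI) = θ_0, giving M_B = 299.5 kN·m (hogging).
Span BC, ΣM about C: R_B^{BC}·3.5 = 391.1 + 299.5, so R_B^{BC} = 197.3 kN and R_C = 223.5 − 197.3 = 26.17 kN.

R_C = 26.17 kN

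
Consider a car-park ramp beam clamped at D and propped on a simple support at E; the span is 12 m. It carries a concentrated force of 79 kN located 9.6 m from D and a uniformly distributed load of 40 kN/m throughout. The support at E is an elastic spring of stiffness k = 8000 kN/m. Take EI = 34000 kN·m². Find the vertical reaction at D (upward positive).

Release the roller at E. Primary structure: cantilever fixed at D.
Free-end deflection of the primary structure under the applied loading (downward +):
  point load 79 at a = 9.6: Pa²(3L − a)/(6EI) = 32035/EI
  UDL 40: wL⁴/(8EI) = 103680/EI
  δ_0 = 135715/EI
Tip deflection under a unit load at E: L³/(3EI) = 576/EI.
With EI = 34000 kN·m²: δ_0 = 3.9916 m and δ_{EE} = 0.016941 m/kN.
Compatibility — the spring shortens by R_E/k under the reaction it provides: δ_0 − R_E·δ_{EE} = R_E/k. With 1/k = 0.000125 m/kN, R_E = δ_0 / (δ_{EE} + 1/k) = 3.9916 / (0.016941 + 0.000125) = 233.9 kN.
Vertical equilibrium: R_D = ΣP − R_E = 559 − 233.9 = 325.1 kN.

R_D = 325.1 kN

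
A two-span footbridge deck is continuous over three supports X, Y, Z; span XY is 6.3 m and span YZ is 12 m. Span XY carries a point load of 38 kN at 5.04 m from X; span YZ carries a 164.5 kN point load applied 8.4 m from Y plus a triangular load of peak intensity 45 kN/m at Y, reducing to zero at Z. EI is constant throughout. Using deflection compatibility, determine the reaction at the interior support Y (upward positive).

R_Y = 374 kN

Insert a hinge at Y; M_Y is the redundant, and each span becomes simply supported.
Discontinuity in slope at Y on the released structure — sum the simple-span end rotations:
  span XY: point load 38 at a = 5.04: Pab(L + a)/(6LEI) = 72.39/EI
  span YZ: point load 164.5 at a = 8.4: Pab(L + b)/(6LEI) = 1078/EI
  span YZ: triangular load, peak 45: w₀L³/(45EI) = 1728/EI
  relative rotation θ_0 = (72.39 + 2806)/EI = 2878/EI
A unit hogging moment at Y produces rotation L₁/(3EI) + L₂/(3EI) = 6.1/EI.
Compatibility: M_Y·(L₁+L₂)/(3EI) = θ_0, giving M_Y = 471.8 kN·m (hogging).
Span XY, ΣM about X with M_Y applied at Y: R_Y^{XY}·6.3 = 191.5 + 471.8, so R_Y^{XY} = 105.3 kN and R_X = 38 − 105.3 = -67.29 kN.
Span YZ, ΣM about Z: R_Y^{YZ}·12 = 2752 + 471.8, so R_Y^{YZ} = 268.7 kN and R_Z = 434.5 − 268.7 = 165.8 kN.
R_Y = 105.3 + 268.7 = 374 kN.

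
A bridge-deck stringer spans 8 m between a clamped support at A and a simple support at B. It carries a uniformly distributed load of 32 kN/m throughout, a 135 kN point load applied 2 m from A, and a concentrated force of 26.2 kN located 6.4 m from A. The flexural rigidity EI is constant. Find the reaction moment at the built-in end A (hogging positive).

M_A = 453.3 kN·m

Remove the prop at B; the released (primary) structure is a cantilever built in at A.
Deflection at B on the released cantilever, summing each load's contribution:
  UDL 32: wL⁴/(8EI) = 16384/EI
  point load 135 at a = 2: Pa²(3L − a)/(6EI) = 1980/EI
  point load 26.2 at a = 6.4: Pa²(3L − a)/(6EI) = 3148/EI
  δ_0 = 21512/EI
Flexibility coefficient — unit upward force at B: δ_{BB} = L³/(3EI) = 170.7/EI.
Compatibility at B: δ_0 − R_B·δ_{BB} = 0, so R_B = 21512/170.7 = 126 kN.
Moment equilibrium about A: M_A = Σ(load moments about A) − R_B·L = 1462 − 126×8 = 453.3 kN·m.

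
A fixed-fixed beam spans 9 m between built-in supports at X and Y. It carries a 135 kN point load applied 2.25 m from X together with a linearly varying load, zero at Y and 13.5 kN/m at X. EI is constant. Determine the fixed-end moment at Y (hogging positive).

M_Y = 93.4 kN·m

Release both end moments; the primary structure is a simply-supported span XY with redundants M_X and M_Y.
On the primary (simply-supported) span, the end slopes from the loading are:
  at X: point load 135 at a = 2.25: Pab(L + b)/(6LEI) = 598/EI
  at Y: point load 135 at a = 2.25: Pab(L + a)/(6LEI) = 427.1/EI
  at X: triangular load, peak 13.5: w₀L³/(45EI) = 218.7/EI
  at Y: triangular load, peak 13.5: 7w₀L³/(360EI) = 191.4/EI
  θ_X0 = 816.7/EI,  θ_Y0 = 618.5/EI
Flexibility coefficients: a unit moment at one end gives L/(3EI) there and L/(6EI) at the far end, so f₁₁ = f₂₂ = 3/EI and f₁₂ = f₂₁ = 1.5/EI.
Compatibility — zero rotation at each built-in end:
  3 M_X + 1.5 M_Y = 816.7
  1.5 M_X + 3 M_Y = 618.5
Solving the pair gives M_X = 225.5 kN·m and M_Y = 93.4 kN·m (hogging).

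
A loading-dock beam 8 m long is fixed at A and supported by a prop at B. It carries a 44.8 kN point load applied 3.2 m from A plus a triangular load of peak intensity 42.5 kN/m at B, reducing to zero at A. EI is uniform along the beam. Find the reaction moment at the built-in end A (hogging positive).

Release the roller at B. Primary structure: cantilever fixed at A.
Downward deflection at the released point B due to the loads:
  point load 44.8 at a = 3.2: Pa²(3L − a)/(6EI) = 1590/EI
  triangular load, peak 42.5 at the free end: 11w₀L⁴/(120EI) = 15957/EI
  δ_0 = 17548/EI
Flexibility coefficient — unit upward force at B: δ_{BB} = L³/(3EI) = 170.7/EI.
The prop prevents deflection at B: R_B = δ_0/δ_{BB} = 17548/170.7 = 102.8 kN.
Moment equilibrium about A: M_A = Σ(load moments about A) − R_B·L = 1050 − 102.8×8 = 227.5 kN·m.

M_A = 227.5 kN·m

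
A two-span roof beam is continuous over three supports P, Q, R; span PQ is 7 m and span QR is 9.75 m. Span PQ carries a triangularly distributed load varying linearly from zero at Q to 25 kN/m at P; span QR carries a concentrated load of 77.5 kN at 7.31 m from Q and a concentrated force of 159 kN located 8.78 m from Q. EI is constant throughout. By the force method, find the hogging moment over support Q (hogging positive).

M_Q = 125.9 kN·m

Take M_Q as the redundant. Released structure: two simple spans PQ and QR with a hinge at Q.
Discontinuity in slope at Q on the released structure — sum the simple-span end rotations:
  span PQ: triangular load, peak 25: 7w₀L³/(360EI) = 166.7/EI
  span QR: point load 77.5 at a = 7.31: Pab(L + b)/(6LEI) = 288/EI
  span QR: point load 159 at a = 8.78: Pab(L + b)/(6LEI) = 248.1/EI
  relative rotation θ_0 = (166.7 + 536.2)/EI = 702.9/EI
A unit hogging moment at Q produces rotation L₁/(3EI) + L₂/(3EI) = 5.583/EI.
Compatibility: M_Q·(L₁+L₂)/(3EI) = θ_0, giving M_Q = 125.9 kN·m (hogging).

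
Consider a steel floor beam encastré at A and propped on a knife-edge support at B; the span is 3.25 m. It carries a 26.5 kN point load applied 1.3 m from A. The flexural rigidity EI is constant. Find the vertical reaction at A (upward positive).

R_A = 20.99 kN

Take the reaction at B as the redundant and release it; the primary structure is a cantilever fixed at A.
Free-end deflection of the primary structure under the applied loading (downward +):
  point load 26.5 at a = 1.3: Pa²(3L − a)/(6EI) = 63.07/EI
Tip deflection under a unit load at B: L³/(3EI) = 11.44/EI.
The prop prevents deflection at B: R_B = δ_0/δ_{BB} = 63.07/11.44 = 5.512 kN.
Vertical equilibrium: R_A = ΣP − R_B = 26.5 − 5.512 = 20.99 kN.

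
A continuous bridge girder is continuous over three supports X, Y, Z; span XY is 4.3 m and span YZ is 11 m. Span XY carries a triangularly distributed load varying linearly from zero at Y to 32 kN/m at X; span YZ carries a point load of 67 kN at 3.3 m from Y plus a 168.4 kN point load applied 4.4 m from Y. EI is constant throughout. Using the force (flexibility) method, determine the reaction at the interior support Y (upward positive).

R_Y = 287.3 kN

Take M_Y as the redundant. Released structure: two simple spans XY and YZ with a hinge at Y.
Discontinuity in slope at Y on the released structure — sum the simple-span end rotations:
  span XY: triangular load, peak 32: 7w₀L³/(360EI) = 49.47/EI
  span YZ: point load 67 at a = 3.3: Pab(L + b)/(6LEI) = 482.4/EI
  span YZ: point load 168.4 at a = 4.4: Pab(L + b)/(6LEI) = 1304/EI
  relative rotation θ_0 = (49.47 + 1786)/EI = 1836/EI
A unit hogging moment at Y produces rotation L₁/(3EI) + L₂/(3EI) = 5.1/EI.
Compatibility: M_Y·(L₁+L₂)/(3EI) = θ_0, giving M_Y = 360 kN·m (hogging).
Span XY, ΣM about X with M_Y applied at Y: R_Y^{XY}·4.3 = 98.61 + 360, so R_Y^{XY} = 106.7 kN and R_X = 68.8 − 106.7 = -37.85 kN.
Span YZ, ΣM about Z: R_Y^{YZ}·11 = 1627 + 360, so R_Y^{YZ} = 180.7 kN and R_Z = 235.4 − 180.7 = 54.73 kN.
R_Y = 106.7 + 180.7 = 287.3 kN.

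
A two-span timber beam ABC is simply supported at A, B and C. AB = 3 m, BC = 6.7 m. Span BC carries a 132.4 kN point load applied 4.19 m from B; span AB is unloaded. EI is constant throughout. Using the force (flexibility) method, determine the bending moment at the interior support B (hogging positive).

Take M_B as the redundant. Released structure: two simple spans AB and BC with a hinge at B.
Discontinuity in slope at B on the released structure — sum the simple-span end rotations:
  span BC: point load 132.4 at a = 4.19: Pab(L + b)/(6LEI) = 319/EI
  relative rotation θ_0 = (0 + 319)/EI = 319/EI
A unit hogging moment at B produces rotation L₁/(3EI) + L₂/(3EI) = 3.233/EI.
Slope continuity at B: θ_0 = M_B·3.233/EI, so M_B = 319/3.233 = 98.66 kN·m (hogging).

M_B = 98.66 kN·m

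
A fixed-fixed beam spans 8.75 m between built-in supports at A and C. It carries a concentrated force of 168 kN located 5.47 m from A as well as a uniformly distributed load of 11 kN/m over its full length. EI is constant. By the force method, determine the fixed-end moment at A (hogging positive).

M_A = 199.3 kN·m

Release both end moments; the primary structure is a simply-supported span AC with redundants M_A and M_C.
Simple-span end rotations at A and C under the given loads:
  at A: point load 168 at a = 5.47: Pab(L + b)/(6LEI) = 690.7/EI
  at C: point load 168 at a = 5.47: Pab(L + a)/(6LEI) = 816.4/EI
  at A: UDL 11: wL³/(24EI) = 307/EI
  at C: UDL 11: wL³/(24EI) = 307/EI
  θ_A0 = 997.7/EI,  θ_C0 = 1123/EI
Flexibility coefficients: a unit moment at one end gives L/(3EI) there and L/(6EI) at the far end, so f₁₁ = f₂₂ = 2.917/EI and f₁₂ = f₂₁ = 1.458/EI.
Compatibility — zero rotation at each built-in end:
  2.917 M_A + 1.458 M_C = 997.7
  1.458 M_A + 2.917 M_C = 1123
Solving the pair gives M_A = 199.3 kN·m and M_C = 285.5 kN·m (hogging).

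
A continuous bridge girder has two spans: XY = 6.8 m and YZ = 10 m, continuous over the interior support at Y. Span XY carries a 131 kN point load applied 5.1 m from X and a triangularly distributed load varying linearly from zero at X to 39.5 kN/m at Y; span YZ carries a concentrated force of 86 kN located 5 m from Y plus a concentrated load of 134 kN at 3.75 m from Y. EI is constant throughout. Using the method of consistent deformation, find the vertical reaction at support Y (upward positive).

R_Y = 402.6 kN

Insert a hinge at Y; M_Y is the redundant, and each span becomes simply supported.
Discontinuity in slope at Y on the released structure — sum the simple-span end rotations:
  span XY: point load 131 at a = 5.1: Pab(L + a)/(6LEI) = 331.3/EI
  span XY: triangular load, peak 39.5: w₀L³/(45EI) = 276/EI
  span YZ: point load 86 at a = 5: Pab(L + b)/(6LEI) = 537.5/EI
  span YZ: point load 134 at a = 3.75: Pab(L + b)/(6LEI) = 850.6/EI
  relative rotation θ_0 = (607.3 + 1388)/EI = 1995/EI
A unit hogging moment at Y produces rotation L₁/(3EI) + L₂/(3EI) = 5.6/EI.
Compatibility: M_Y·(L₁+L₂)/(3EI) = θ_0, giving M_Y = 356.3 kN·m (hogging).
Span XY, ΣM about X with M_Y applied at Y: R_Y^{XY}·6.8 = 1277 + 356.3, so R_Y^{XY} = 240.2 kN and R_X = 265.3 − 240.2 = 25.12 kN.
Span YZ, ΣM about Z: R_Y^{YZ}·10 = 1268 + 356.3, so R_Y^{YZ} = 162.4 kN and R_Z = 220 − 162.4 = 57.62 kN.
R_Y = 240.2 + 162.4 = 402.6 kN.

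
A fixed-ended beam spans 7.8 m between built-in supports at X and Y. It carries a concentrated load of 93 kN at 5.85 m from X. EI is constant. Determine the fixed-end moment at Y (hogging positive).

Take the two fixed-end moments M_X, M_Y as redundants; the released structure is the simple span XY.
Simple-span end rotations at X and Y under the given loads:
  at X: point load 93 at a = 5.85: Pab(L + b)/(6LEI) = 221/EI
  at Y: point load 93 at a = 5.85: Pab(L + a)/(6LEI) = 309.4/EI
  θ_X0 = 221/EI,  θ_Y0 = 309.4/EI
Flexibility coefficients: a unit moment at one end gives L/(3EI) there and L/(6EI) at the far end, so f₁₁ = f₂₂ = 2.6/EI and f₁₂ = f₂₁ = 1.3/EI.
Compatibility — zero rotation at each built-in end:
  2.6 M_X + 1.3 M_Y = 221
  1.3 M_X + 2.6 M_Y = 309.4
Solving the pair gives M_X = 34 kN·m and M_Y = 102 kN·m (hogging).

M_Y = 102 kN·m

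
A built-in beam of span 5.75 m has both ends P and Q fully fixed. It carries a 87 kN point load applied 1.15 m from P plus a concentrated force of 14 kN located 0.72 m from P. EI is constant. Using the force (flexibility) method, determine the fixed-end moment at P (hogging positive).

Take the two fixed-end moments M_P, M_Q as redundants; the released structure is the simple span PQ.
On the primary (simply-supported) span, the end slopes from the loading are:
  at P: point load 87 at a = 1.15: Pab(L + b)/(6LEI) = 138.1/EI
  at Q: point load 87 at a = 1.15: Pab(L + a)/(6LEI) = 92.05/EI
  at P: point load 14 at a = 0.72: Pab(L + b)/(6LEI) = 15.84/EI
  at Q: point load 14 at a = 0.72: Pab(L + a)/(6LEI) = 9.509/EI
  θ_P0 = 153.9/EI,  θ_Q0 = 101.6/EI
Flexibility coefficients: a unit moment at one end gives L/(3EI) there and L/(6EI) at the far end, so f₁₁ = f₂₂ = 1.917/EI and f₁₂ = f₂₁ = 0.9583/EI.
Compatibility — zero rotation at each built-in end:
  1.917 M_P + 0.9583 M_Q = 153.9
  0.9583 M_P + 1.917 M_Q = 101.6
Solving the pair gives M_P = 71.75 kN·m and M_Q = 17.11 kN·m (hogging).

M_P = 71.75 kN·m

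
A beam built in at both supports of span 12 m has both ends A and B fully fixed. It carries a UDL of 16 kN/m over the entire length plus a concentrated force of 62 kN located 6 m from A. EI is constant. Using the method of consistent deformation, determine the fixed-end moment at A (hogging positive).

Take the two fixed-end moments M_A, M_B as redundants; the released structure is the simple span AB.
On the primary (simply-supported) span, the end slopes from the loading are:
  at A: UDL 16: wL³/(24EI) = 1152/EI
  at B: UDL 16: wL³/(24EI) = 1152/EI
  at A: point load 62 at a = 6: Pab(L + b)/(6LEI) = 558/EI
  at B: point load 62 at a = 6: Pab(L + a)/(6LEI) = 558/EI
  θ_A0 = 1710/EI,  θ_B0 = 1710/EI
Flexibility coefficients: a unit moment at one end gives L/(3EI) there and L/(6EI) at the far end, so f₁₁ = f₂₂ = 4/EI and f₁₂ = f₂₁ = 2/EI.
Compatibility — zero rotation at each built-in end:
  4 M_A + 2 M_B = 1710
  2 M_A + 4 M_B = 1710
Solving the pair gives M_A = 285 kN·m and M_B = 285 kN·m (hogging).

M_A = 285 kN·m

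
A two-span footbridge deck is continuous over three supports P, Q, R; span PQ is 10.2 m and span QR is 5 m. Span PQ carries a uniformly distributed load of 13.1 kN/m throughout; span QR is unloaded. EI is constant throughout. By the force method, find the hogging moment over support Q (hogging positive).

Take M_Q as the redundant. Released structure: two simple spans PQ and QR with a hinge at Q.
Rotations at Q on the released spans (each span's end-slope, ×1/EI):
  span PQ: UDL 13.1: wL³/(24EI) = 579.2/EI
  relative rotation θ_0 = (579.2 + 0)/EI = 579.2/EI
A unit hogging moment at Q produces rotation L₁/(3EI) + L₂/(3EI) = 5.067/EI.
Slope continuity at Q: θ_0 = M_Q·5.067/EI, so M_Q = 579.2/5.067 = 114.3 kN·m (hogging).

M_Q = 114.3 kN·m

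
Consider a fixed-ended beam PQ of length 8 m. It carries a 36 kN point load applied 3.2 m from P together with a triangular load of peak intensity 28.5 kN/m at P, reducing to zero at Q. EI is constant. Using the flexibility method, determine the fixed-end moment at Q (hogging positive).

Take the two fixed-end moments M_P, M_Q as redundants; the released structure is the simple span PQ.
End rotations of the released simple span under the applied load (×1/EI):
  at P: point load 36 at a = 3.2: Pab(L + b)/(6LEI) = 147.5/EI
  at Q: point load 36 at a = 3.2: Pab(L + a)/(6LEI) = 129/EI
  at P: triangular load, peak 28.5: w₀L³/(45EI) = 324.3/EI
  at Q: triangular load, peak 28.5: 7w₀L³/(360EI) = 283.7/EI
  θ_P0 = 471.7/EI,  θ_Q0 = 412.8/EI
Flexibility coefficients: a unit moment at one end gives L/(3EI) there and L/(6EI) at the far end, so f₁₁ = f₂₂ = 2.667/EI and f₁₂ = f₂₁ = 1.333/EI.
Compatibility — zero rotation at each built-in end:
  2.667 M_P + 1.333 M_Q = 471.7
  1.333 M_P + 2.667 M_Q = 412.8
Solving the pair gives M_P = 132.7 kN·m and M_Q = 88.45 kN·m (hogging).

M_Q = 88.45 kN·m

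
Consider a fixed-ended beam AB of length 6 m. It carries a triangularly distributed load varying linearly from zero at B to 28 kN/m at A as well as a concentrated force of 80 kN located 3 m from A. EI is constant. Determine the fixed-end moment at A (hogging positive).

Release both end moments; the primary structure is a simply-supported span AB with redundants M_A and M_B.
End rotations of the released simple span under the applied load (×1/EI):
  at A: triangular load, peak 28: w₀L³/(45EI) = 134.4/EI
  at B: triangular load, peak 28: 7w₀L³/(360EI) = 117.6/EI
  at A: point load 80 at a = 3: Pab(L + b)/(6LEI) = 180/EI
  at B: point load 80 at a = 3: Pab(L + a)/(6LEI) = 180/EI
  θ_A0 = 314.4/EI,  θ_B0 = 297.6/EI
Flexibility coefficients: a unit moment at one end gives L/(3EI) there and L/(6EI) at the far end, so f₁₁ = f₂₂ = 2/EI and f₁₂ = f₂₁ = 1/EI.
Compatibility — zero rotation at each built-in end:
  2 M_A + 1 M_B = 314.4
  1 M_A + 2 M_B = 297.6
Solving the pair gives M_A = 110.4 kN·m and M_B = 93.6 kN·m (hogging).

M_A = 110.4 kN·m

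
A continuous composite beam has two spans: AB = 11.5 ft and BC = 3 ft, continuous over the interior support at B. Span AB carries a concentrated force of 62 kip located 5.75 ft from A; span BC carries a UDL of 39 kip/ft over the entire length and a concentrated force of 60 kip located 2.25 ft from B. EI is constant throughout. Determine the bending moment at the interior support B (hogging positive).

Take M_B as the redundant. Released structure: two simple spans AB and BC with a hinge at B.
Rotations at B on the released spans (each span's end-slope, ×1/EI):
  span AB: point load 62 at a = 5.75: Pab(L + a)/(6LEI) = 512.5/EI
  span BC: UDL 39: wL³/(24EI) = 43.88/EI
  span BC: point load 60 at a = 2.25: Pab(L + b)/(6LEI) = 21.09/EI
  relative rotation θ_0 = (512.5 + 64.97)/EI = 577.4/EI
A unit hogging moment at B produces rotation L₁/(3EI) + L₂/(3EI) = 4.833/EI.
Compatibility: M_B·(L₁+L₂)/(3EI) = θ_0, giving M_B = 119.5 kip·ft (hogging).

M_B = 119.5 kip·ft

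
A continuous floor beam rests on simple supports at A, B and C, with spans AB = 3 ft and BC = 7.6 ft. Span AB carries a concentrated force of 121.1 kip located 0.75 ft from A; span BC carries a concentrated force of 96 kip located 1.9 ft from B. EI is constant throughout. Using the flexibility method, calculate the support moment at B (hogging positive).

Insert a hinge at B; M_B is the redundant, and each span becomes simply supported.
Rotations at B on the released spans (each span's end-slope, ×1/EI):
  span AB: point load 121.1 at a = 0.75: Pab(L + a)/(6LEI) = 42.57/EI
  span BC: point load 96 at a = 1.9: Pab(L + b)/(6LEI) = 303.2/EI
  relative rotation θ_0 = (42.57 + 303.2)/EI = 345.8/EI
A unit hogging moment at B produces rotation L₁/(3EI) + L₂/(3EI) = 3.533/EI.
Compatibility: M_B·(L₁+L₂)/(3EI) = θ_0, giving M_B = 97.87 kip·ft (hogging).

M_B = 97.87 kip·ft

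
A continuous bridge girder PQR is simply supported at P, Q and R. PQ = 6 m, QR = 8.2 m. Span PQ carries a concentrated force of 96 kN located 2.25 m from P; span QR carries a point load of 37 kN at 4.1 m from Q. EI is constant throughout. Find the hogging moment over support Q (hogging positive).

Take M_Q as the redundant. Released structure: two simple spans PQ and QR with a hinge at Q.
Discontinuity in slope at Q on the released structure — sum the simple-span end rotations:
  span PQ: point load 96 at a = 2.25: Pab(L + a)/(6LEI) = 185.6/EI
  span QR: point load 37 at a = 4.1: Pab(L + b)/(6LEI) = 155.5/EI
  relative rotation θ_0 = (185.6 + 155.5)/EI = 341.1/EI
A unit hogging moment at Q produces rotation L₁/(3EI) + L₂/(3EI) = 4.733/EI.
Slope continuity at Q: θ_0 = M_Q·4.733/EI, so M_Q = 341.1/4.733 = 72.07 kN·m (hogging).

M_Q = 72.07 kN·m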